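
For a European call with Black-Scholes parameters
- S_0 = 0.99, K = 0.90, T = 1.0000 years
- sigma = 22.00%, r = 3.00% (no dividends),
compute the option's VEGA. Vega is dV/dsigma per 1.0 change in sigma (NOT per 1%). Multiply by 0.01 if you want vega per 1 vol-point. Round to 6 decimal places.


d1 = 0.6795917264; d2 = 0.4595917264
phi(d1) = 0.3166807880; exp(-qT) = 1.0000000000; exp(-rT) = 0.9704455335
Vega = S * exp(-qT) * phi(d1) * sqrt(T) = 0.9900 * 1.0000000000 * 0.3166807880 * 1.0000000000 = 0.313514

Answer: Vega = 0.313514


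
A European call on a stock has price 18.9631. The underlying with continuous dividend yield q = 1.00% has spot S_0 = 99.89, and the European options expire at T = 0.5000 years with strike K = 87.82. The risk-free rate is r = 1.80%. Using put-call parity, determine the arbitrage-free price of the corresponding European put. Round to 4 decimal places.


Answer: Put price = 6.6045

Derivation:
Put-call parity: C - P = S_0 * exp(-qT) - K * exp(-rT).
S_0 * exp(-qT) = 99.8900 * 0.99501248 = 99.39179655
K * exp(-rT) = 87.8200 * 0.99104038 = 87.03316606
P = C - S*exp(-qT) + K*exp(-rT)
P = 18.9631 - 99.39179655 + 87.03316606 = 6.6045


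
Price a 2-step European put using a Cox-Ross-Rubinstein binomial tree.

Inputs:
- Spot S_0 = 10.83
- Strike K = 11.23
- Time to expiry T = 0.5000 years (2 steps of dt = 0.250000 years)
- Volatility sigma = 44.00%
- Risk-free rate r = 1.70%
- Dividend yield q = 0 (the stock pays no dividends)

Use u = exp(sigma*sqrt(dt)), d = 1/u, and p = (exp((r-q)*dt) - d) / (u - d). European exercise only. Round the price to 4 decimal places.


Answer: Price = V(0,0) = 1.4507

Derivation:
dt = T/N = 0.250000
u = exp(sigma*sqrt(dt)) = 1.246077; d = 1/u = 0.802519
p = (exp((r-q)*dt) - d) / (u - d) = 0.454823
Discount per step: exp(-r*dt) = 0.995759
Stock lattice S(k, i) with i counting down-moves:
  k=0: S(0,0) = 10.8300
  k=1: S(1,0) = 13.4950; S(1,1) = 8.6913
  k=2: S(2,0) = 16.8158; S(2,1) = 10.8300; S(2,2) = 6.9749
Terminal payoffs V(N, i) = max(K - S_T, 0):
  V(2,0) = 0.000000; V(2,1) = 0.400000; V(2,2) = 4.255086
Backward induction: V(k, i) = exp(-r*dt) * [p * V(k+1, i) + (1-p) * V(k+1, i+1)].
  V(1,0) = exp(-r*dt) * [p*0.000000 + (1-p)*0.400000] = 0.217146
  V(1,1) = exp(-r*dt) * [p*0.400000 + (1-p)*4.255086] = 2.491095
  V(0,0) = exp(-r*dt) * [p*0.217146 + (1-p)*2.491095] = 1.450673


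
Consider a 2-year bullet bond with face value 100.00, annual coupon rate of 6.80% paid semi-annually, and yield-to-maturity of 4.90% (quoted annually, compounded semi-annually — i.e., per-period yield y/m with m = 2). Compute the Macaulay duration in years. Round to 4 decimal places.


Answer: Macaulay duration = 1.9054 years

Derivation:
Coupon per period c = face * coupon_rate / m = 3.400000
Periods per year m = 2; per-period yield y/m = 0.024500
Number of cashflows N = 4
Cashflows (t years, CF_t, discount factor 1/(1+y/m)^(m*t), PV):
  t = 0.5000: CF_t = 3.400000, DF = 0.976086, PV = 3.318692
  t = 1.0000: CF_t = 3.400000, DF = 0.952744, PV = 3.239328
  t = 1.5000: CF_t = 3.400000, DF = 0.929960, PV = 3.161863
  t = 2.0000: CF_t = 103.400000, DF = 0.907721, PV = 93.858301
Price P = sum_t PV_t = 103.578184
Macaulay numerator sum_t t * PV_t:
  t * PV_t at t = 0.5000: 1.659346
  t * PV_t at t = 1.0000: 3.239328
  t * PV_t at t = 1.5000: 4.742794
  t * PV_t at t = 2.0000: 187.716602
Macaulay duration D = (sum_t t * PV_t) / P = 197.358071 / 103.578184 = 1.905402


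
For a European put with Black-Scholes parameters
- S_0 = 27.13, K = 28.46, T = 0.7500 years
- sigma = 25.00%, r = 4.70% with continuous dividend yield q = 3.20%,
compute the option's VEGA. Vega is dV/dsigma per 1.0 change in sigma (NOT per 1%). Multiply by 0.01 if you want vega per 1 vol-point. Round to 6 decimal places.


d1 = -0.0608387049; d2 = -0.2773450558
phi(d1) = 0.3982046511; exp(-qT) = 0.9762857098; exp(-rT) = 0.9653640451
Vega = S * exp(-qT) * phi(d1) * sqrt(T) = 27.1300 * 0.9762857098 * 0.3982046511 * 0.8660254038 = 9.134056

Answer: Vega = 9.134056


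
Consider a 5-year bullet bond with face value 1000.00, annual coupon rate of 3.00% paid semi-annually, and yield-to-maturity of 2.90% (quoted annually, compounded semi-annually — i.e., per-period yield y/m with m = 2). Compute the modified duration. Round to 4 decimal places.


Coupon per period c = face * coupon_rate / m = 15.000000
Periods per year m = 2; per-period yield y/m = 0.014500
Number of cashflows N = 10
Cashflows (t years, CF_t, discount factor 1/(1+y/m)^(m*t), PV):
  t = 0.5000: CF_t = 15.000000, DF = 0.985707, PV = 14.785609
  t = 1.0000: CF_t = 15.000000, DF = 0.971619, PV = 14.574282
  t = 1.5000: CF_t = 15.000000, DF = 0.957732, PV = 14.365975
  t = 2.0000: CF_t = 15.000000, DF = 0.944043, PV = 14.160646
  t = 2.5000: CF_t = 15.000000, DF = 0.930550, PV = 13.958251
  t = 3.0000: CF_t = 15.000000, DF = 0.917250, PV = 13.758749
  t = 3.5000: CF_t = 15.000000, DF = 0.904140, PV = 13.562099
  t = 4.0000: CF_t = 15.000000, DF = 0.891217, PV = 13.368259
  t = 4.5000: CF_t = 15.000000, DF = 0.878479, PV = 13.177190
  t = 5.0000: CF_t = 1015.000000, DF = 0.865923, PV = 878.912272
Price P = sum_t PV_t = 1004.623330
First compute Macaulay numerator sum_t t * PV_t:
  t * PV_t at t = 0.5000: 7.392804
  t * PV_t at t = 1.0000: 14.574282
  t * PV_t at t = 1.5000: 21.548962
  t * PV_t at t = 2.0000: 28.321291
  t * PV_t at t = 2.5000: 34.895627
  t * PV_t at t = 3.0000: 41.276247
  t * PV_t at t = 3.5000: 47.467345
  t * PV_t at t = 4.0000: 53.473036
  t * PV_t at t = 4.5000: 59.297353
  t * PV_t at t = 5.0000: 4394.561361
Macaulay duration D = 4702.808310 / 1004.623330 = 4.681166
Modified duration = D / (1 + y/m) = 4.681166 / (1 + 0.014500) = 4.614259

Answer: Modified duration = 4.6143


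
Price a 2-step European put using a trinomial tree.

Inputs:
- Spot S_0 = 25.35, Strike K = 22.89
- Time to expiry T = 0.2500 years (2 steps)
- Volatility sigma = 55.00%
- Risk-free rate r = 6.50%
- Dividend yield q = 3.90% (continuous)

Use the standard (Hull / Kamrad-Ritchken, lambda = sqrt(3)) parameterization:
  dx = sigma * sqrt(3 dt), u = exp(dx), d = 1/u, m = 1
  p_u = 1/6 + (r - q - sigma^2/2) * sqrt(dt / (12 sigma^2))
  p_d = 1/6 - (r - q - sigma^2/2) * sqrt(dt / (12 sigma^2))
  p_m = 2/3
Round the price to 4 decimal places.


dt = T/N = 0.125000; dx = sigma*sqrt(3*dt) = 0.336805
u = exp(dx) = 1.400466; d = 1/u = 0.714048
p_u = 0.143424, p_m = 0.666667, p_d = 0.189909
Discount per step: exp(-r*dt) = 0.991908
Stock lattice S(k, j) with j the centered position index:
  k=0: S(0,+0) = 25.3500
  k=1: S(1,-1) = 18.1011; S(1,+0) = 25.3500; S(1,+1) = 35.5018
  k=2: S(2,-2) = 12.9251; S(2,-1) = 18.1011; S(2,+0) = 25.3500; S(2,+1) = 35.5018; S(2,+2) = 49.7191
Terminal payoffs V(N, j) = max(K - S_T, 0):
  V(2,-2) = 9.964927; V(2,-1) = 4.788879; V(2,+0) = 0.000000; V(2,+1) = 0.000000; V(2,+2) = 0.000000
Backward induction: V(k, j) = exp(-r*dt) * [p_u * V(k+1, j+1) + p_m * V(k+1, j) + p_d * V(k+1, j-1)]
  V(1,-1) = exp(-r*dt) * [p_u*0.000000 + p_m*4.788879 + p_d*9.964927] = 5.043867
  V(1,+0) = exp(-r*dt) * [p_u*0.000000 + p_m*0.000000 + p_d*4.788879] = 0.902092
  V(1,+1) = exp(-r*dt) * [p_u*0.000000 + p_m*0.000000 + p_d*0.000000] = 0.000000
  V(0,+0) = exp(-r*dt) * [p_u*0.000000 + p_m*0.902092 + p_d*5.043867] = 1.546652

Answer: Price = V(0,0) = 1.5467


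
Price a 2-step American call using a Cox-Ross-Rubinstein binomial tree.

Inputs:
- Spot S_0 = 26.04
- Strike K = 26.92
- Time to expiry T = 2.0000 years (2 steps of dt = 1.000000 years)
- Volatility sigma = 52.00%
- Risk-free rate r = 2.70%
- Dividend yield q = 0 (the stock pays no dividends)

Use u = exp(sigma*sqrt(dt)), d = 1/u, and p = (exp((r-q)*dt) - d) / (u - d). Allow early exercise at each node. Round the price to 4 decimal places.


dt = T/N = 1.000000
u = exp(sigma*sqrt(dt)) = 1.682028; d = 1/u = 0.594521
p = (exp((r-q)*dt) - d) / (u - d) = 0.398018
Discount per step: exp(-r*dt) = 0.973361
Stock lattice S(k, i) with i counting down-moves:
  k=0: S(0,0) = 26.0400
  k=1: S(1,0) = 43.8000; S(1,1) = 15.4813
  k=2: S(2,0) = 73.6728; S(2,1) = 26.0400; S(2,2) = 9.2040
Terminal payoffs V(N, i) = max(S_T - K, 0):
  V(2,0) = 46.752811; V(2,1) = 0.000000; V(2,2) = 0.000000
Backward induction: V(k, i) = exp(-r*dt) * [p * V(k+1, i) + (1-p) * V(k+1, i+1)]; then take max(V_cont, immediate exercise) for American.
  V(1,0) = exp(-r*dt) * [p*46.752811 + (1-p)*0.000000] = 18.112748; exercise = 16.880000; V(1,0) = max -> 18.112748
  V(1,1) = exp(-r*dt) * [p*0.000000 + (1-p)*0.000000] = 0.000000; exercise = 0.000000; V(1,1) = max -> 0.000000
  V(0,0) = exp(-r*dt) * [p*18.112748 + (1-p)*0.000000] = 7.017153; exercise = 0.000000; V(0,0) = max -> 7.017153

Answer: Price = V(0,0) = 7.0172


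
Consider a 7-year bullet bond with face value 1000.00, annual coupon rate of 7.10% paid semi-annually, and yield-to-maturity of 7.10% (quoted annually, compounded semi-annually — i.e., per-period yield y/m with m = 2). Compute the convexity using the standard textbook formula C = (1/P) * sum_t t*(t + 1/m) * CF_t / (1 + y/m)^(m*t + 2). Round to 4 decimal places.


Coupon per period c = face * coupon_rate / m = 35.500000
Periods per year m = 2; per-period yield y/m = 0.035500
Number of cashflows N = 14
Cashflows (t years, CF_t, discount factor 1/(1+y/m)^(m*t), PV):
  t = 0.5000: CF_t = 35.500000, DF = 0.965717, PV = 34.282955
  t = 1.0000: CF_t = 35.500000, DF = 0.932609, PV = 33.107634
  t = 1.5000: CF_t = 35.500000, DF = 0.900637, PV = 31.972607
  t = 2.0000: CF_t = 35.500000, DF = 0.869760, PV = 30.876491
  t = 2.5000: CF_t = 35.500000, DF = 0.839942, PV = 29.817954
  t = 3.0000: CF_t = 35.500000, DF = 0.811147, PV = 28.795706
  t = 3.5000: CF_t = 35.500000, DF = 0.783338, PV = 27.808504
  t = 4.0000: CF_t = 35.500000, DF = 0.756483, PV = 26.855147
  t = 4.5000: CF_t = 35.500000, DF = 0.730549, PV = 25.934473
  t = 5.0000: CF_t = 35.500000, DF = 0.705503, PV = 25.045362
  t = 5.5000: CF_t = 35.500000, DF = 0.681316, PV = 24.186733
  t = 6.0000: CF_t = 35.500000, DF = 0.657959, PV = 23.357541
  t = 6.5000: CF_t = 35.500000, DF = 0.635402, PV = 22.556775
  t = 7.0000: CF_t = 1035.500000, DF = 0.613619, PV = 635.402118
Price P = sum_t PV_t = 1000.000000
Convexity numerator sum_t t*(t + 1/m) * CF_t / (1+y/m)^(m*t + 2):
  t = 0.5000: term = 15.986303
  t = 1.0000: term = 46.314737
  t = 1.5000: term = 89.453861
  t = 2.0000: term = 143.978531
  t = 2.5000: term = 208.563782
  t = 3.0000: term = 281.979039
  t = 3.5000: term = 363.082619
  t = 4.0000: term = 450.816524
  t = 4.5000: term = 544.201501
  t = 5.0000: term = 642.332369
  t = 5.5000: term = 744.373581
  t = 6.0000: term = 849.555029
  t = 6.5000: term = 957.168067
  t = 7.0000: term = 31110.554724
Convexity = (1/P) * sum = 36448.360668 / 1000.000000 = 36.448361

Answer: Convexity = 36.4484


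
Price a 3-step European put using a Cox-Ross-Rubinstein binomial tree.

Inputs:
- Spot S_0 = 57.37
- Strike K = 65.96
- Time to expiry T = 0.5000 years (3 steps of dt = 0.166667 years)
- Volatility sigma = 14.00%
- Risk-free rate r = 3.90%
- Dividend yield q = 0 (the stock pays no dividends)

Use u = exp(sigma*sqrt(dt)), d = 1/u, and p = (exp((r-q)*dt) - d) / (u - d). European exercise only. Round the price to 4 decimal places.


dt = T/N = 0.166667
u = exp(sigma*sqrt(dt)) = 1.058820; d = 1/u = 0.944448
p = (exp((r-q)*dt) - d) / (u - d) = 0.542733
Discount per step: exp(-r*dt) = 0.993521
Stock lattice S(k, i) with i counting down-moves:
  k=0: S(0,0) = 57.3700
  k=1: S(1,0) = 60.7445; S(1,1) = 54.1830
  k=2: S(2,0) = 64.3175; S(2,1) = 57.3700; S(2,2) = 51.1730
  k=3: S(3,0) = 68.1006; S(3,1) = 60.7445; S(3,2) = 54.1830; S(3,3) = 48.3302
Terminal payoffs V(N, i) = max(K - S_T, 0):
  V(3,0) = 0.000000; V(3,1) = 5.215516; V(3,2) = 11.777024; V(3,3) = 17.629770
Backward induction: V(k, i) = exp(-r*dt) * [p * V(k+1, i) + (1-p) * V(k+1, i+1)].
  V(2,0) = exp(-r*dt) * [p*0.000000 + (1-p)*5.215516] = 2.369434
  V(2,1) = exp(-r*dt) * [p*5.215516 + (1-p)*11.777024] = 8.162650
  V(2,2) = exp(-r*dt) * [p*11.777024 + (1-p)*17.629770] = 14.359653
  V(1,0) = exp(-r*dt) * [p*2.369434 + (1-p)*8.162650] = 4.985969
  V(1,1) = exp(-r*dt) * [p*8.162650 + (1-p)*14.359653] = 10.925094
  V(0,0) = exp(-r*dt) * [p*4.985969 + (1-p)*10.925094] = 7.651839

Answer: Price = V(0,0) = 7.6518


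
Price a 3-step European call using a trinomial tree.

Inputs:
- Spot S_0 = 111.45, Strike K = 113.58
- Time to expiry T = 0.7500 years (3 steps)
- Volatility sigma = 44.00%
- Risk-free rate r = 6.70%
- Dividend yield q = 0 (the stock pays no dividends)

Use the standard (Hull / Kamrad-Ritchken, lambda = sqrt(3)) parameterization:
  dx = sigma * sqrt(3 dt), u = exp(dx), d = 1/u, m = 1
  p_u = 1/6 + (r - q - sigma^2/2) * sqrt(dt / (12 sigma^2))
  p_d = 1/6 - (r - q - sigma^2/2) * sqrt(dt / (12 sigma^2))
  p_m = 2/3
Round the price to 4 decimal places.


dt = T/N = 0.250000; dx = sigma*sqrt(3*dt) = 0.381051
u = exp(dx) = 1.463823; d = 1/u = 0.683143
p_u = 0.156891, p_m = 0.666667, p_d = 0.176442
Discount per step: exp(-r*dt) = 0.983390
Stock lattice S(k, j) with j the centered position index:
  k=0: S(0,+0) = 111.4500
  k=1: S(1,-1) = 76.1363; S(1,+0) = 111.4500; S(1,+1) = 163.1430
  k=2: S(2,-2) = 52.0120; S(2,-1) = 76.1363; S(2,+0) = 111.4500; S(2,+1) = 163.1430; S(2,+2) = 238.8124
  k=3: S(3,-3) = 35.5316; S(3,-2) = 52.0120; S(3,-1) = 76.1363; S(3,+0) = 111.4500; S(3,+1) = 163.1430; S(3,+2) = 238.8124; S(3,+3) = 349.5790
Terminal payoffs V(N, j) = max(S_T - K, 0):
  V(3,-3) = 0.000000; V(3,-2) = 0.000000; V(3,-1) = 0.000000; V(3,+0) = 0.000000; V(3,+1) = 49.563020; V(3,+2) = 125.232426; V(3,+3) = 235.999007
Backward induction: V(k, j) = exp(-r*dt) * [p_u * V(k+1, j+1) + p_m * V(k+1, j) + p_d * V(k+1, j-1)]
  V(2,-2) = exp(-r*dt) * [p_u*0.000000 + p_m*0.000000 + p_d*0.000000] = 0.000000
  V(2,-1) = exp(-r*dt) * [p_u*0.000000 + p_m*0.000000 + p_d*0.000000] = 0.000000
  V(2,+0) = exp(-r*dt) * [p_u*49.563020 + p_m*0.000000 + p_d*0.000000] = 7.646832
  V(2,+1) = exp(-r*dt) * [p_u*125.232426 + p_m*49.563020 + p_d*0.000000] = 51.814658
  V(2,+2) = exp(-r*dt) * [p_u*235.999007 + p_m*125.232426 + p_d*49.563020] = 127.112370
  V(1,-1) = exp(-r*dt) * [p_u*7.646832 + p_m*0.000000 + p_d*0.000000] = 1.179792
  V(1,+0) = exp(-r*dt) * [p_u*51.814658 + p_m*7.646832 + p_d*0.000000] = 13.007436
  V(1,+1) = exp(-r*dt) * [p_u*127.112370 + p_m*51.814658 + p_d*7.646832] = 54.907677
  V(0,+0) = exp(-r*dt) * [p_u*54.907677 + p_m*13.007436 + p_d*1.179792] = 17.203725

Answer: Price = V(0,0) = 17.2037


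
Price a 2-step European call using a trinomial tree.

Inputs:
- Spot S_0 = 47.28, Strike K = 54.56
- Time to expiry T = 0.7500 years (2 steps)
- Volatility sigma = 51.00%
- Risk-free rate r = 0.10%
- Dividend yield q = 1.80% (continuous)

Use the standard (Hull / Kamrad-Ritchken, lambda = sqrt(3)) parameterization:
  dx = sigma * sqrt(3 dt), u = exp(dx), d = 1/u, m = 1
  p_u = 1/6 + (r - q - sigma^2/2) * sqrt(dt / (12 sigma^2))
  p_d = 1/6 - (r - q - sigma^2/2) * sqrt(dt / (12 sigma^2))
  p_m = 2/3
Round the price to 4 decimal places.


Answer: Price = V(0,0) = 5.2437

Derivation:
dt = T/N = 0.375000; dx = sigma*sqrt(3*dt) = 0.540937
u = exp(dx) = 1.717615; d = 1/u = 0.582203
p_u = 0.115696, p_m = 0.666667, p_d = 0.217637
Discount per step: exp(-r*dt) = 0.999625
Stock lattice S(k, j) with j the centered position index:
  k=0: S(0,+0) = 47.2800
  k=1: S(1,-1) = 27.5265; S(1,+0) = 47.2800; S(1,+1) = 81.2088
  k=2: S(2,-2) = 16.0260; S(2,-1) = 27.5265; S(2,+0) = 47.2800; S(2,+1) = 81.2088; S(2,+2) = 139.4855
Terminal payoffs V(N, j) = max(S_T - K, 0):
  V(2,-2) = 0.000000; V(2,-1) = 0.000000; V(2,+0) = 0.000000; V(2,+1) = 26.648836; V(2,+2) = 84.925513
Backward induction: V(k, j) = exp(-r*dt) * [p_u * V(k+1, j+1) + p_m * V(k+1, j) + p_d * V(k+1, j-1)]
  V(1,-1) = exp(-r*dt) * [p_u*0.000000 + p_m*0.000000 + p_d*0.000000] = 0.000000
  V(1,+0) = exp(-r*dt) * [p_u*26.648836 + p_m*0.000000 + p_d*0.000000] = 3.082009
  V(1,+1) = exp(-r*dt) * [p_u*84.925513 + p_m*26.648836 + p_d*0.000000] = 27.581093
  V(0,+0) = exp(-r*dt) * [p_u*27.581093 + p_m*3.082009 + p_d*0.000000] = 5.243730


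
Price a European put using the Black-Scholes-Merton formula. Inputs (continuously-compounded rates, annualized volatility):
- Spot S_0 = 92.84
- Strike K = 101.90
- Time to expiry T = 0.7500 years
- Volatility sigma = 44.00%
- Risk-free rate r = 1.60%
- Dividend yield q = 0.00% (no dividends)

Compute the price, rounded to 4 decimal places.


d1 = (ln(S/K) + (r - q + 0.5*sigma^2) * T) / (sigma * sqrt(T)) = -0.02234440
d2 = d1 - sigma * sqrt(T) = -0.40339557
exp(-rT) = 0.98807171; exp(-qT) = 1.00000000
P = K * exp(-rT) * N(-d2) - S_0 * exp(-qT) * N(-d1)
N(-d1) = 0.50891338; N(-d2) = 0.65667138
P = 101.9000 * 0.98807171 * 0.65667138 - 92.8400 * 1.00000000 * 0.50891338 = 18.8691

Answer: Price = 18.8691


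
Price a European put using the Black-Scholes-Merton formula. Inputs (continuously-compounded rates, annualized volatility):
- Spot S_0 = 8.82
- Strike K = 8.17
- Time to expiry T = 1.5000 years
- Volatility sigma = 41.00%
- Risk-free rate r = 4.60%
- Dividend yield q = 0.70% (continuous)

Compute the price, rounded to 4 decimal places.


d1 = (ln(S/K) + (r - q + 0.5*sigma^2) * T) / (sigma * sqrt(T)) = 0.52002460
d2 = d1 - sigma * sqrt(T) = 0.01787921
exp(-rT) = 0.93332668; exp(-qT) = 0.98955493
P = K * exp(-rT) * N(-d2) - S_0 * exp(-qT) * N(-d1)
N(-d1) = 0.30152321; N(-d2) = 0.49286761
P = 8.1700 * 0.93332668 * 0.49286761 - 8.8200 * 0.98955493 * 0.30152321 = 1.1266

Answer: Price = 1.1266


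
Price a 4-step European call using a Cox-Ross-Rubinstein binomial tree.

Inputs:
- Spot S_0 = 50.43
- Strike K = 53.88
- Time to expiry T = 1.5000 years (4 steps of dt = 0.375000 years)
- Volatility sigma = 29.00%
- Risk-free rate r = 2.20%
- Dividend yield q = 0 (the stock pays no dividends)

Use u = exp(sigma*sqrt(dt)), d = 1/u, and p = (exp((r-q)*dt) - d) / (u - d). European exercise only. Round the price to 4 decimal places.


Answer: Price = V(0,0) = 6.4800

Derivation:
dt = T/N = 0.375000
u = exp(sigma*sqrt(dt)) = 1.194333; d = 1/u = 0.837287
p = (exp((r-q)*dt) - d) / (u - d) = 0.478921
Discount per step: exp(-r*dt) = 0.991784
Stock lattice S(k, i) with i counting down-moves:
  k=0: S(0,0) = 50.4300
  k=1: S(1,0) = 60.2302; S(1,1) = 42.2244
  k=2: S(2,0) = 71.9350; S(2,1) = 50.4300; S(2,2) = 35.3540
  k=3: S(3,0) = 85.9143; S(3,1) = 60.2302; S(3,2) = 42.2244; S(3,3) = 29.6014
  k=4: S(4,0) = 102.6103; S(4,1) = 71.9350; S(4,2) = 50.4300; S(4,3) = 35.3540; S(4,4) = 24.7849
Terminal payoffs V(N, i) = max(S_T - K, 0):
  V(4,0) = 48.730294; V(4,1) = 18.054951; V(4,2) = 0.000000; V(4,3) = 0.000000; V(4,4) = 0.000000
Backward induction: V(k, i) = exp(-r*dt) * [p * V(k+1, i) + (1-p) * V(k+1, i+1)].
  V(3,0) = exp(-r*dt) * [p*48.730294 + (1-p)*18.054951] = 32.476979
  V(3,1) = exp(-r*dt) * [p*18.054951 + (1-p)*0.000000] = 8.575855
  V(3,2) = exp(-r*dt) * [p*0.000000 + (1-p)*0.000000] = 0.000000
  V(3,3) = exp(-r*dt) * [p*0.000000 + (1-p)*0.000000] = 0.000000
  V(2,0) = exp(-r*dt) * [p*32.476979 + (1-p)*8.575855] = 19.858102
  V(2,1) = exp(-r*dt) * [p*8.575855 + (1-p)*0.000000] = 4.073414
  V(2,2) = exp(-r*dt) * [p*0.000000 + (1-p)*0.000000] = 0.000000
  V(1,0) = exp(-r*dt) * [p*19.858102 + (1-p)*4.073414] = 11.537457
  V(1,1) = exp(-r*dt) * [p*4.073414 + (1-p)*0.000000] = 1.934816
  V(0,0) = exp(-r*dt) * [p*11.537457 + (1-p)*1.934816] = 6.480042


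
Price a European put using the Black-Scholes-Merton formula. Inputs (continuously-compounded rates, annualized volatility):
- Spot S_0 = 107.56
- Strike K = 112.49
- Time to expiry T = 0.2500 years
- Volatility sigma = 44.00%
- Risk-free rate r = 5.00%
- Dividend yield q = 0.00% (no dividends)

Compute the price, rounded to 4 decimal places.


d1 = (ln(S/K) + (r - q + 0.5*sigma^2) * T) / (sigma * sqrt(T)) = -0.03688862
d2 = d1 - sigma * sqrt(T) = -0.25688862
exp(-rT) = 0.98757780; exp(-qT) = 1.00000000
P = K * exp(-rT) * N(-d2) - S_0 * exp(-qT) * N(-d1)
N(-d1) = 0.51471310; N(-d2) = 0.60136762
P = 112.4900 * 0.98757780 * 0.60136762 - 107.5600 * 1.00000000 * 0.51471310 = 11.4450

Answer: Price = 11.4450


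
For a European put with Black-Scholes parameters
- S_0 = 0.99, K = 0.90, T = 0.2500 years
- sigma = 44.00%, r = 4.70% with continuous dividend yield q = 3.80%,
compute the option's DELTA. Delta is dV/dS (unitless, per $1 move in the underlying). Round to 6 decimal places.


Answer: Delta = -0.287234

Derivation:
d1 = 0.5534553627; d2 = 0.3334553627
phi(d1) = 0.3422906831; exp(-qT) = 0.9905449824; exp(-rT) = 0.9883187617
N(-d1) = 0.2899758190
Delta = -exp(-qT) * N(-d1) = -0.9905449824 * 0.2899758190 = -0.287234


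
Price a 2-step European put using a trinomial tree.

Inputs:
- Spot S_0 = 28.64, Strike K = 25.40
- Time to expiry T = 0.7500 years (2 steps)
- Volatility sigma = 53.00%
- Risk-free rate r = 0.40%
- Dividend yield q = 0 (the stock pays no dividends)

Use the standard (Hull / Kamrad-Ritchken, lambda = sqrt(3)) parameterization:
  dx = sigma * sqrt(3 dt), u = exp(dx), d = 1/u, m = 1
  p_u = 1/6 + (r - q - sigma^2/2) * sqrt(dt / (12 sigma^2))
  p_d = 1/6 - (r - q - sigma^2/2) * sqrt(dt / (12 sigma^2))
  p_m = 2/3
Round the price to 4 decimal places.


Answer: Price = V(0,0) = 3.2823

Derivation:
dt = T/N = 0.375000; dx = sigma*sqrt(3*dt) = 0.562150
u = exp(dx) = 1.754440; d = 1/u = 0.569982
p_u = 0.121155, p_m = 0.666667, p_d = 0.212178
Discount per step: exp(-r*dt) = 0.998501
Stock lattice S(k, j) with j the centered position index:
  k=0: S(0,+0) = 28.6400
  k=1: S(1,-1) = 16.3243; S(1,+0) = 28.6400; S(1,+1) = 50.2472
  k=2: S(2,-2) = 9.3046; S(2,-1) = 16.3243; S(2,+0) = 28.6400; S(2,+1) = 50.2472; S(2,+2) = 88.1557
Terminal payoffs V(N, j) = max(K - S_T, 0):
  V(2,-2) = 16.095440; V(2,-1) = 9.075706; V(2,+0) = 0.000000; V(2,+1) = 0.000000; V(2,+2) = 0.000000
Backward induction: V(k, j) = exp(-r*dt) * [p_u * V(k+1, j+1) + p_m * V(k+1, j) + p_d * V(k+1, j-1)]
  V(1,-1) = exp(-r*dt) * [p_u*0.000000 + p_m*9.075706 + p_d*16.095440] = 9.451386
  V(1,+0) = exp(-r*dt) * [p_u*0.000000 + p_m*0.000000 + p_d*9.075706] = 1.922782
  V(1,+1) = exp(-r*dt) * [p_u*0.000000 + p_m*0.000000 + p_d*0.000000] = 0.000000
  V(0,+0) = exp(-r*dt) * [p_u*0.000000 + p_m*1.922782 + p_d*9.451386] = 3.282307


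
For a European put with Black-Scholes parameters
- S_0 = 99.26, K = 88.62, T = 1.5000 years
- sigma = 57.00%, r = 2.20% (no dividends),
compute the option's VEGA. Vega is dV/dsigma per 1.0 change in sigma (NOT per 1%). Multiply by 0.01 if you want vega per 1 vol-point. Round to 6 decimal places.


Answer: Vega = 41.489508

Derivation:
d1 = 0.5587416519; d2 = -0.1393629248
phi(d1) = 0.3412859295; exp(-qT) = 1.0000000000; exp(-rT) = 0.9675385596
Vega = S * exp(-qT) * phi(d1) * sqrt(T) = 99.2600 * 1.0000000000 * 0.3412859295 * 1.2247448714 = 41.489508


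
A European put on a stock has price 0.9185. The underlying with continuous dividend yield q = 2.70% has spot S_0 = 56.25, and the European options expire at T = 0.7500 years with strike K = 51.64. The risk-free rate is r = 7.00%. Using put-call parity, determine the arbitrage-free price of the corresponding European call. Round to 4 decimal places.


Put-call parity: C - P = S_0 * exp(-qT) - K * exp(-rT).
S_0 * exp(-qT) = 56.2500 * 0.97995365 = 55.12239305
K * exp(-rT) = 51.6400 * 0.94885432 = 48.99883714
C = P + S*exp(-qT) - K*exp(-rT)
C = 0.9185 + 55.12239305 - 48.99883714 = 7.0421

Answer: Call price = 7.0421


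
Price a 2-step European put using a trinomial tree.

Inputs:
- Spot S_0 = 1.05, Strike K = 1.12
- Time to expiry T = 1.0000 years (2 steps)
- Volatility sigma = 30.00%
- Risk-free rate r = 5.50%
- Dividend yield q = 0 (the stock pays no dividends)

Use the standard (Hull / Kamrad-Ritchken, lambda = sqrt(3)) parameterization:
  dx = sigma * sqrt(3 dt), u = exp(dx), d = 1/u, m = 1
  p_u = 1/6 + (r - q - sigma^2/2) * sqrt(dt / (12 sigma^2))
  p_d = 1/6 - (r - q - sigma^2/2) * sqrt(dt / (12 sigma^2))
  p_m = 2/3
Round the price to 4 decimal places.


dt = T/N = 0.500000; dx = sigma*sqrt(3*dt) = 0.367423
u = exp(dx) = 1.444009; d = 1/u = 0.692516
p_u = 0.173471, p_m = 0.666667, p_d = 0.159863
Discount per step: exp(-r*dt) = 0.972875
Stock lattice S(k, j) with j the centered position index:
  k=0: S(0,+0) = 1.0500
  k=1: S(1,-1) = 0.7271; S(1,+0) = 1.0500; S(1,+1) = 1.5162
  k=2: S(2,-2) = 0.5036; S(2,-1) = 0.7271; S(2,+0) = 1.0500; S(2,+1) = 1.5162; S(2,+2) = 2.1894
Terminal payoffs V(N, j) = max(K - S_T, 0):
  V(2,-2) = 0.616442; V(2,-1) = 0.392858; V(2,+0) = 0.070000; V(2,+1) = 0.000000; V(2,+2) = 0.000000
Backward induction: V(k, j) = exp(-r*dt) * [p_u * V(k+1, j+1) + p_m * V(k+1, j) + p_d * V(k+1, j-1)]
  V(1,-1) = exp(-r*dt) * [p_u*0.070000 + p_m*0.392858 + p_d*0.616442] = 0.362487
  V(1,+0) = exp(-r*dt) * [p_u*0.000000 + p_m*0.070000 + p_d*0.392858] = 0.106501
  V(1,+1) = exp(-r*dt) * [p_u*0.000000 + p_m*0.000000 + p_d*0.070000] = 0.010887
  V(0,+0) = exp(-r*dt) * [p_u*0.010887 + p_m*0.106501 + p_d*0.362487] = 0.127288

Answer: Price = V(0,0) = 0.1273


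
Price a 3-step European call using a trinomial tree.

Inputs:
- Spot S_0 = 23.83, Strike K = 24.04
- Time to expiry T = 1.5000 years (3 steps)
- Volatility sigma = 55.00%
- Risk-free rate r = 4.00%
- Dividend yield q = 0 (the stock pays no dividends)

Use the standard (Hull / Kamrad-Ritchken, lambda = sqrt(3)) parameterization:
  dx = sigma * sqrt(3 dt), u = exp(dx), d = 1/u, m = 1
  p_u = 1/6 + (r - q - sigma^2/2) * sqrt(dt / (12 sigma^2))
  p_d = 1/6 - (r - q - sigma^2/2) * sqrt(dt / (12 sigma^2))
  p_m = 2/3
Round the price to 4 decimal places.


dt = T/N = 0.500000; dx = sigma*sqrt(3*dt) = 0.673610
u = exp(dx) = 1.961304; d = 1/u = 0.509865
p_u = 0.125378, p_m = 0.666667, p_d = 0.207955
Discount per step: exp(-r*dt) = 0.980199
Stock lattice S(k, j) with j the centered position index:
  k=0: S(0,+0) = 23.8300
  k=1: S(1,-1) = 12.1501; S(1,+0) = 23.8300; S(1,+1) = 46.7379
  k=2: S(2,-2) = 6.1949; S(2,-1) = 12.1501; S(2,+0) = 23.8300; S(2,+1) = 46.7379; S(2,+2) = 91.6672
  k=3: S(3,-3) = 3.1586; S(3,-2) = 6.1949; S(3,-1) = 12.1501; S(3,+0) = 23.8300; S(3,+1) = 46.7379; S(3,+2) = 91.6672; S(3,+3) = 179.7873
Terminal payoffs V(N, j) = max(S_T - K, 0):
  V(3,-3) = 0.000000; V(3,-2) = 0.000000; V(3,-1) = 0.000000; V(3,+0) = 0.000000; V(3,+1) = 22.697880; V(3,+2) = 67.627202; V(3,+3) = 155.747272
Backward induction: V(k, j) = exp(-r*dt) * [p_u * V(k+1, j+1) + p_m * V(k+1, j) + p_d * V(k+1, j-1)]
  V(2,-2) = exp(-r*dt) * [p_u*0.000000 + p_m*0.000000 + p_d*0.000000] = 0.000000
  V(2,-1) = exp(-r*dt) * [p_u*0.000000 + p_m*0.000000 + p_d*0.000000] = 0.000000
  V(2,+0) = exp(-r*dt) * [p_u*22.697880 + p_m*0.000000 + p_d*0.000000] = 2.789462
  V(2,+1) = exp(-r*dt) * [p_u*67.627202 + p_m*22.697880 + p_d*0.000000] = 23.143351
  V(2,+2) = exp(-r*dt) * [p_u*155.747272 + p_m*67.627202 + p_d*22.697880] = 67.959347
  V(1,-1) = exp(-r*dt) * [p_u*2.789462 + p_m*0.000000 + p_d*0.000000] = 0.342812
  V(1,+0) = exp(-r*dt) * [p_u*23.143351 + p_m*2.789462 + p_d*0.000000] = 4.667026
  V(1,+1) = exp(-r*dt) * [p_u*67.959347 + p_m*23.143351 + p_d*2.789462] = 24.043868
  V(0,+0) = exp(-r*dt) * [p_u*24.043868 + p_m*4.667026 + p_d*0.342812] = 6.074498

Answer: Price = V(0,0) = 6.0745


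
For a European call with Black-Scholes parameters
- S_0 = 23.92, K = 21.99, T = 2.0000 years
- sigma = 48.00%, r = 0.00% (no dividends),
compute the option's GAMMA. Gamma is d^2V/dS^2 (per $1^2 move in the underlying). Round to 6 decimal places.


d1 = 0.4633422138; d2 = -0.2154802962
phi(d1) = 0.3583369491; exp(-qT) = 1.0000000000; exp(-rT) = 1.0000000000
Gamma = exp(-qT) * phi(d1) / (S * sigma * sqrt(T)) = 1.0000000000 * 0.3583369491 / (23.9200 * 0.4800 * 1.4142135624) = 0.022069

Answer: Gamma = 0.022069


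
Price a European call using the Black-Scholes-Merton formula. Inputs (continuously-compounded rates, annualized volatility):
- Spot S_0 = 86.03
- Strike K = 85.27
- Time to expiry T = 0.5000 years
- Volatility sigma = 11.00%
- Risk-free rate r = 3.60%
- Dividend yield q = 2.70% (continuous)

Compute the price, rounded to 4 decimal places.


Answer: Price = 3.2179

Derivation:
d1 = (ln(S/K) + (r - q + 0.5*sigma^2) * T) / (sigma * sqrt(T)) = 0.21082556
d2 = d1 - sigma * sqrt(T) = 0.13304381
exp(-rT) = 0.98216103; exp(-qT) = 0.98659072
C = S_0 * exp(-qT) * N(d1) - K * exp(-rT) * N(d2)
N(d1) = 0.58348830; N(d2) = 0.55292063
C = 86.0300 * 0.98659072 * 0.58348830 - 85.2700 * 0.98216103 * 0.55292063 = 3.2179


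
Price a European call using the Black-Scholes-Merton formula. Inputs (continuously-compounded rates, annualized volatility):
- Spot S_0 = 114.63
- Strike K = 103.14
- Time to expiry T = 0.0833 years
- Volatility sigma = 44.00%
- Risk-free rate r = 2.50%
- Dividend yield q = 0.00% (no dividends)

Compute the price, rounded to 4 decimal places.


d1 = (ln(S/K) + (r - q + 0.5*sigma^2) * T) / (sigma * sqrt(T)) = 0.91162056
d2 = d1 - sigma * sqrt(T) = 0.78462890
exp(-rT) = 0.99791967; exp(-qT) = 1.00000000
C = S_0 * exp(-qT) * N(d1) - K * exp(-rT) * N(d2)
N(d1) = 0.81901575; N(d2) = 0.78366441
C = 114.6300 * 1.00000000 * 0.81901575 - 103.1400 * 0.99791967 * 0.78366441 = 13.2248

Answer: Price = 13.2248


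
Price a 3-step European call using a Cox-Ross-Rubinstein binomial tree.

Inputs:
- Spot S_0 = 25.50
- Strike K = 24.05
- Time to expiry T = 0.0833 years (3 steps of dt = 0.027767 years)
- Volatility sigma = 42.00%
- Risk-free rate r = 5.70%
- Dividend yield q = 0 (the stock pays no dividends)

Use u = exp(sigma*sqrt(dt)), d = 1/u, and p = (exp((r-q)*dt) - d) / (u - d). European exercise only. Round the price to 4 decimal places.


dt = T/N = 0.027767
u = exp(sigma*sqrt(dt)) = 1.072493; d = 1/u = 0.932407
p = (exp((r-q)*dt) - d) / (u - d) = 0.493818
Discount per step: exp(-r*dt) = 0.998419
Stock lattice S(k, i) with i counting down-moves:
  k=0: S(0,0) = 25.5000
  k=1: S(1,0) = 27.3486; S(1,1) = 23.7764
  k=2: S(2,0) = 29.3312; S(2,1) = 25.5000; S(2,2) = 22.1693
  k=3: S(3,0) = 31.4575; S(3,1) = 27.3486; S(3,2) = 23.7764; S(3,3) = 20.6708
Terminal payoffs V(N, i) = max(S_T - K, 0):
  V(3,0) = 7.407469; V(3,1) = 3.298576; V(3,2) = 0.000000; V(3,3) = 0.000000
Backward induction: V(k, i) = exp(-r*dt) * [p * V(k+1, i) + (1-p) * V(k+1, i+1)].
  V(2,0) = exp(-r*dt) * [p*7.407469 + (1-p)*3.298576] = 5.319194
  V(2,1) = exp(-r*dt) * [p*3.298576 + (1-p)*0.000000] = 1.626319
  V(2,2) = exp(-r*dt) * [p*0.000000 + (1-p)*0.000000] = 0.000000
  V(1,0) = exp(-r*dt) * [p*5.319194 + (1-p)*1.626319] = 3.444470
  V(1,1) = exp(-r*dt) * [p*1.626319 + (1-p)*0.000000] = 0.801835
  V(0,0) = exp(-r*dt) * [p*3.444470 + (1-p)*0.801835] = 2.103483

Answer: Price = V(0,0) = 2.1035


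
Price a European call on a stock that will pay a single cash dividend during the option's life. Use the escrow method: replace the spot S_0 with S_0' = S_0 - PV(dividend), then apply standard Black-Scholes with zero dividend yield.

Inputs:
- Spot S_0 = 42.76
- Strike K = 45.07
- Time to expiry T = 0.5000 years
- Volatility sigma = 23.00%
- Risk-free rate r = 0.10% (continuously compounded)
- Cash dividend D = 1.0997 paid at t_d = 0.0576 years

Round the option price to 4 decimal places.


Answer: Price = 1.4338

Derivation:
PV(D) = D * exp(-r * t_d) = 1.0997 * 0.99994240 = 1.09963666
S_0' = S_0 - PV(D) = 42.7600 - 1.09963666 = 41.66036334
d1 = (ln(S_0'/K) + (r + sigma^2/2)*T) / (sigma*sqrt(T)) = -0.39931045
d2 = d1 - sigma*sqrt(T) = -0.56194501
exp(-rT) = 0.99950012
N(d1) = 0.34483223; N(d2) = 0.28707674
C = S_0' * N(d1) - K * exp(-rT) * N(d2) = 41.66036334 * 0.34483223 - 45.0700 * 0.99950012 * 0.28707674 = 1.4338


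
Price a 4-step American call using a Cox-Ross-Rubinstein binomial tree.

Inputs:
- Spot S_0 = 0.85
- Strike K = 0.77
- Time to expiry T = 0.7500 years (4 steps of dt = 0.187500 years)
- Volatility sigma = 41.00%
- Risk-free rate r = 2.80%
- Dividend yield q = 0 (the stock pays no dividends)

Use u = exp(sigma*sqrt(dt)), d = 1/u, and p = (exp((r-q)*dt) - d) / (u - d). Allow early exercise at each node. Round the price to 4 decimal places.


dt = T/N = 0.187500
u = exp(sigma*sqrt(dt)) = 1.194270; d = 1/u = 0.837332
p = (exp((r-q)*dt) - d) / (u - d) = 0.470479
Discount per step: exp(-r*dt) = 0.994764
Stock lattice S(k, i) with i counting down-moves:
  k=0: S(0,0) = 0.8500
  k=1: S(1,0) = 1.0151; S(1,1) = 0.7117
  k=2: S(2,0) = 1.2123; S(2,1) = 0.8500; S(2,2) = 0.5960
  k=3: S(3,0) = 1.4479; S(3,1) = 1.0151; S(3,2) = 0.7117; S(3,3) = 0.4990
  k=4: S(4,0) = 1.7291; S(4,1) = 1.2123; S(4,2) = 0.8500; S(4,3) = 0.5960; S(4,4) = 0.4178
Terminal payoffs V(N, i) = max(S_T - K, 0):
  V(4,0) = 0.959136; V(4,1) = 0.442339; V(4,2) = 0.080000; V(4,3) = 0.000000; V(4,4) = 0.000000
Backward induction: V(k, i) = exp(-r*dt) * [p * V(k+1, i) + (1-p) * V(k+1, i+1)]; then take max(V_cont, immediate exercise) for American.
  V(3,0) = exp(-r*dt) * [p*0.959136 + (1-p)*0.442339] = 0.681892; exercise = 0.677860; V(3,0) = max -> 0.681892
  V(3,1) = exp(-r*dt) * [p*0.442339 + (1-p)*0.080000] = 0.249161; exercise = 0.245130; V(3,1) = max -> 0.249161
  V(3,2) = exp(-r*dt) * [p*0.080000 + (1-p)*0.000000] = 0.037441; exercise = 0.000000; V(3,2) = max -> 0.037441
  V(3,3) = exp(-r*dt) * [p*0.000000 + (1-p)*0.000000] = 0.000000; exercise = 0.000000; V(3,3) = max -> 0.000000
  V(2,0) = exp(-r*dt) * [p*0.681892 + (1-p)*0.249161] = 0.450382; exercise = 0.442339; V(2,0) = max -> 0.450382
  V(2,1) = exp(-r*dt) * [p*0.249161 + (1-p)*0.037441] = 0.136334; exercise = 0.080000; V(2,1) = max -> 0.136334
  V(2,2) = exp(-r*dt) * [p*0.037441 + (1-p)*0.000000] = 0.017523; exercise = 0.000000; V(2,2) = max -> 0.017523
  V(1,0) = exp(-r*dt) * [p*0.450382 + (1-p)*0.136334] = 0.282599; exercise = 0.245130; V(1,0) = max -> 0.282599
  V(1,1) = exp(-r*dt) * [p*0.136334 + (1-p)*0.017523] = 0.073037; exercise = 0.000000; V(1,1) = max -> 0.073037
  V(0,0) = exp(-r*dt) * [p*0.282599 + (1-p)*0.073037] = 0.170733; exercise = 0.080000; V(0,0) = max -> 0.170733

Answer: Price = V(0,0) = 0.1707


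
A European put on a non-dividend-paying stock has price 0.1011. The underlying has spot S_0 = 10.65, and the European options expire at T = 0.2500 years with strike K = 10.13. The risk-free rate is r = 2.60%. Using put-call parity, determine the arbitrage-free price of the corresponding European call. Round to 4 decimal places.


Put-call parity: C - P = S_0 * exp(-qT) - K * exp(-rT).
S_0 * exp(-qT) = 10.6500 * 1.00000000 = 10.65000000
K * exp(-rT) = 10.1300 * 0.99352108 = 10.06436853
C = P + S*exp(-qT) - K*exp(-rT)
C = 0.1011 + 10.65000000 - 10.06436853 = 0.6867

Answer: Call price = 0.6867


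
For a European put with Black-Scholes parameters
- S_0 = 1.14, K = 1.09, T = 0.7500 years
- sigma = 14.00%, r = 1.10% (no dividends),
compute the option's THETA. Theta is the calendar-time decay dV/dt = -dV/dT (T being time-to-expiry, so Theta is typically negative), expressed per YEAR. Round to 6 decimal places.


d1 = 0.4985878664; d2 = 0.3773443099
phi(d1) = 0.3523136449; exp(-qT) = 1.0000000000; exp(-rT) = 0.9917839379
Theta = -S*exp(-qT)*phi(d1)*sigma/(2*sqrt(T)) + r*K*exp(-rT)*N(-d2) - q*S*exp(-qT)*N(-d1)
N(-d1) = 0.3090348774; N(-d2) = 0.3529588736; sqrt(T) = 0.8660254038
Term 1 = -1.1400 * 1.0000000000 * 0.3523136449 * 0.1400 / (2 * 0.8660254038) = -0.0324639771
Term 2 = 0.0110 * 1.0900 * 0.9917839379 * 0.3529588736 = 0.0041972067
Term 3 = 0 (no dividend yield, q = 0)
Theta = -0.0324639771 + (0.0041972067) + (0.0000000000) = -0.028267

Answer: Theta = -0.028267


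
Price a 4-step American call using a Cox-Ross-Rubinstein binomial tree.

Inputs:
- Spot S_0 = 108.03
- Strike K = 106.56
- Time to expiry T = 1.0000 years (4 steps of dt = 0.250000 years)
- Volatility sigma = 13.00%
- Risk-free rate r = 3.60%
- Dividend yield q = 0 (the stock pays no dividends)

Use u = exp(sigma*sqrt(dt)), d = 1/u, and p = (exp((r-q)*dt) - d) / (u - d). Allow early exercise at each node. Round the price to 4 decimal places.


Answer: Price = V(0,0) = 8.3588

Derivation:
dt = T/N = 0.250000
u = exp(sigma*sqrt(dt)) = 1.067159; d = 1/u = 0.937067
p = (exp((r-q)*dt) - d) / (u - d) = 0.553250
Discount per step: exp(-r*dt) = 0.991040
Stock lattice S(k, i) with i counting down-moves:
  k=0: S(0,0) = 108.0300
  k=1: S(1,0) = 115.2852; S(1,1) = 101.2314
  k=2: S(2,0) = 123.0276; S(2,1) = 108.0300; S(2,2) = 94.8606
  k=3: S(3,0) = 131.2900; S(3,1) = 115.2852; S(3,2) = 101.2314; S(3,3) = 88.8908
  k=4: S(4,0) = 140.1074; S(4,1) = 123.0276; S(4,2) = 108.0300; S(4,3) = 94.8606; S(4,4) = 83.2967
Terminal payoffs V(N, i) = max(S_T - K, 0):
  V(4,0) = 33.547357; V(4,1) = 16.467630; V(4,2) = 1.470000; V(4,3) = 0.000000; V(4,4) = 0.000000
Backward induction: V(k, i) = exp(-r*dt) * [p * V(k+1, i) + (1-p) * V(k+1, i+1)]; then take max(V_cont, immediate exercise) for American.
  V(3,0) = exp(-r*dt) * [p*33.547357 + (1-p)*16.467630] = 25.684783; exercise = 24.730046; V(3,0) = max -> 25.684783
  V(3,1) = exp(-r*dt) * [p*16.467630 + (1-p)*1.470000] = 9.679927; exercise = 8.725189; V(3,1) = max -> 9.679927
  V(3,2) = exp(-r*dt) * [p*1.470000 + (1-p)*0.000000] = 0.805991; exercise = 0.000000; V(3,2) = max -> 0.805991
  V(3,3) = exp(-r*dt) * [p*0.000000 + (1-p)*0.000000] = 0.000000; exercise = 0.000000; V(3,3) = max -> 0.000000
  V(2,0) = exp(-r*dt) * [p*25.684783 + (1-p)*9.679927] = 18.368551; exercise = 16.467630; V(2,0) = max -> 18.368551
  V(2,1) = exp(-r*dt) * [p*9.679927 + (1-p)*0.805991] = 5.664287; exercise = 1.470000; V(2,1) = max -> 5.664287
  V(2,2) = exp(-r*dt) * [p*0.805991 + (1-p)*0.000000] = 0.441919; exercise = 0.000000; V(2,2) = max -> 0.441919
  V(1,0) = exp(-r*dt) * [p*18.368551 + (1-p)*5.664287] = 12.579197; exercise = 8.725189; V(1,0) = max -> 12.579197
  V(1,1) = exp(-r*dt) * [p*5.664287 + (1-p)*0.441919] = 3.301348; exercise = 0.000000; V(1,1) = max -> 3.301348
  V(0,0) = exp(-r*dt) * [p*12.579197 + (1-p)*3.301348] = 8.358750; exercise = 1.470000; V(0,0) = max -> 8.358750


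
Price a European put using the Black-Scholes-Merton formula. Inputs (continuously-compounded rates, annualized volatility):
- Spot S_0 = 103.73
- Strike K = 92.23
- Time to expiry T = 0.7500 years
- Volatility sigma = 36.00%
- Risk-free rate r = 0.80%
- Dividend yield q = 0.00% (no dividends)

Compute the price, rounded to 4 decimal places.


Answer: Price = 7.0058

Derivation:
d1 = (ln(S/K) + (r - q + 0.5*sigma^2) * T) / (sigma * sqrt(T)) = 0.55202997
d2 = d1 - sigma * sqrt(T) = 0.24026083
exp(-rT) = 0.99401796; exp(-qT) = 1.00000000
P = K * exp(-rT) * N(-d2) - S_0 * exp(-qT) * N(-d1)
N(-d1) = 0.29046391; N(-d2) = 0.40506403
P = 92.2300 * 0.99401796 * 0.40506403 - 103.7300 * 1.00000000 * 0.29046391 = 7.0058


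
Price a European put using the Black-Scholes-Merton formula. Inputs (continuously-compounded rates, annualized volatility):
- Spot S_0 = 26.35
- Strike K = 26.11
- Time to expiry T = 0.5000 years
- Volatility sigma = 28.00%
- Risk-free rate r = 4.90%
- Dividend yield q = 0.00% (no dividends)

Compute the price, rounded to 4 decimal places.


Answer: Price = 1.6369

Derivation:
d1 = (ln(S/K) + (r - q + 0.5*sigma^2) * T) / (sigma * sqrt(T)) = 0.26895257
d2 = d1 - sigma * sqrt(T) = 0.07096267
exp(-rT) = 0.97579769; exp(-qT) = 1.00000000
P = K * exp(-rT) * N(-d2) - S_0 * exp(-qT) * N(-d1)
N(-d1) = 0.39398309; N(-d2) = 0.47171373
P = 26.1100 * 0.97579769 * 0.47171373 - 26.3500 * 1.00000000 * 0.39398309 = 1.6369


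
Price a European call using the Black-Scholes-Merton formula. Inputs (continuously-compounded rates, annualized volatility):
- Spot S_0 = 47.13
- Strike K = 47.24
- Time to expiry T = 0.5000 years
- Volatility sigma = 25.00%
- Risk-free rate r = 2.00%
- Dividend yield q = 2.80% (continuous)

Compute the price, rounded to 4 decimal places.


Answer: Price = 3.1382

Derivation:
d1 = (ln(S/K) + (r - q + 0.5*sigma^2) * T) / (sigma * sqrt(T)) = 0.05257339
d2 = d1 - sigma * sqrt(T) = -0.12420331
exp(-rT) = 0.99004983; exp(-qT) = 0.98609754
C = S_0 * exp(-qT) * N(d1) - K * exp(-rT) * N(d2)
N(d1) = 0.52096409; N(d2) = 0.45057715
C = 47.1300 * 0.98609754 * 0.52096409 - 47.2400 * 0.99004983 * 0.45057715 = 3.1382


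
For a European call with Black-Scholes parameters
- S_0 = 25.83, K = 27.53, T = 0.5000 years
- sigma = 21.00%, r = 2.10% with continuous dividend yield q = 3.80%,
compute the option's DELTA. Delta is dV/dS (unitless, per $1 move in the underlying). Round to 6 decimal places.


d1 = -0.4122413143; d2 = -0.5607337383
phi(d1) = 0.3664438469; exp(-qT) = 0.9811793622; exp(-rT) = 0.9895549326
N(d1) = 0.3400812791
Delta = exp(-qT) * N(d1) = 0.9811793622 * 0.3400812791 = 0.333681

Answer: Delta = 0.333681
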